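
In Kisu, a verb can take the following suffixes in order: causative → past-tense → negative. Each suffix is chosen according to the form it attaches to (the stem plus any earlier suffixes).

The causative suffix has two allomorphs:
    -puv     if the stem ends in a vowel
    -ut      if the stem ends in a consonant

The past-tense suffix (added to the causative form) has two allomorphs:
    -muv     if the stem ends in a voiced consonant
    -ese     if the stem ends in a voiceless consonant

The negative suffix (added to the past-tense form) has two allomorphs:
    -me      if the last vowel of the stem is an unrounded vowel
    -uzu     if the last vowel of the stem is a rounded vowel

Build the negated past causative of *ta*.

tapuvmuvuzu

*ta* — final sound /a/ (a vowel) → -puv → *tapuv*.
The causative form *tapuv* — final consonant /v/ (voiced) → -muv → *tapuvmuv*.
The past-tense form *tapuvmuv* — last vowel /u/ (a rounded vowel) → -uzu → *tapuvmuvuzu*.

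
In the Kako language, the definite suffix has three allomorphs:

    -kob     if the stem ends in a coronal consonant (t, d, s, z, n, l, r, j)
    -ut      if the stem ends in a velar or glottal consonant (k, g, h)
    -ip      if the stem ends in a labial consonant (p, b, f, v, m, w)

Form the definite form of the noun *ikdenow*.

*ikdenow*: final consonant = /w/, labial → -ip → *ikdenowip*.

ikdenowip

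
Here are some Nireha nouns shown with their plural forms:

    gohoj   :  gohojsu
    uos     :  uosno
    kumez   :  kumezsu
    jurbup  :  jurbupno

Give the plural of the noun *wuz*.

Looking at the final consonant of each stem: -no when the stem ends in a voiceless consonant (*uos*, *jurbup*); -su when the stem ends in a voiced consonant (*gohoj*, *kumez*).
Since the final consonant of *wuz* is /z/ (voiced), it takes -su, giving *wuzsu*.

wuzsu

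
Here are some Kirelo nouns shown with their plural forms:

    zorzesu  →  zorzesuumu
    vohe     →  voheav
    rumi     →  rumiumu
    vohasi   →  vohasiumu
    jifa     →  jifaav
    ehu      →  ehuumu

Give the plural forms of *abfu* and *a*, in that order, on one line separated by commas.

abfuumu, aav

The suffix is conditioned by the last vowel: -umu when the last vowel of the stem is a high vowel (*zorzesu*, *rumi*, *vohasi*, *ehu*); -av when the last vowel of the stem is a non-high vowel (*vohe*, *jifa*).
*abfu* — last vowel /u/ (a high vowel) → -umu → *abfuumu*.
Since the last vowel of *a* is /a/ (a non-high vowel), it takes -av, giving *aav*.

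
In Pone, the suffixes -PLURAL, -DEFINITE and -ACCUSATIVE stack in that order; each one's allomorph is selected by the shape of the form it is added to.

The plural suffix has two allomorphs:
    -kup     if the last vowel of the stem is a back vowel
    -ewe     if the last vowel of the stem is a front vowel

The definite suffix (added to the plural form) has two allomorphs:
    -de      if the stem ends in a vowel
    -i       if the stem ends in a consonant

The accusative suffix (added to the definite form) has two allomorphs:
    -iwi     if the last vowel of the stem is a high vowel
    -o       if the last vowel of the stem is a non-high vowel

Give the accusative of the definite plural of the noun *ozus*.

Since the last vowel of *ozus* is /u/ (a back vowel), it takes -kup, giving *ozuskup*.
The plural form *ozuskup*: final sound = /p/, a consonant → -i → *ozuskupi*.
Since the last vowel of the definite form *ozuskupi* is /i/ (a high vowel), it takes -iwi, giving *ozuskupiiwi*.

ozuskupiiwi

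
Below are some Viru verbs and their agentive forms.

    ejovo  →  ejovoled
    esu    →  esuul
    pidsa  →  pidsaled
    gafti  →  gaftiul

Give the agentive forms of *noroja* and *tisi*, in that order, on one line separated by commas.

The suffix is conditioned by the last vowel: -ul when the last vowel of the stem is a high vowel (*esu*, *gafti*); -led when the last vowel of the stem is a non-high vowel (*ejovo*, *pidsa*).
Since the last vowel of *noroja* is /a/ (a non-high vowel), it takes -led, giving *norojaled*.
Since the last vowel of *tisi* is /i/ (a high vowel), it takes -ul, giving *tisiul*.

norojaled, tisiul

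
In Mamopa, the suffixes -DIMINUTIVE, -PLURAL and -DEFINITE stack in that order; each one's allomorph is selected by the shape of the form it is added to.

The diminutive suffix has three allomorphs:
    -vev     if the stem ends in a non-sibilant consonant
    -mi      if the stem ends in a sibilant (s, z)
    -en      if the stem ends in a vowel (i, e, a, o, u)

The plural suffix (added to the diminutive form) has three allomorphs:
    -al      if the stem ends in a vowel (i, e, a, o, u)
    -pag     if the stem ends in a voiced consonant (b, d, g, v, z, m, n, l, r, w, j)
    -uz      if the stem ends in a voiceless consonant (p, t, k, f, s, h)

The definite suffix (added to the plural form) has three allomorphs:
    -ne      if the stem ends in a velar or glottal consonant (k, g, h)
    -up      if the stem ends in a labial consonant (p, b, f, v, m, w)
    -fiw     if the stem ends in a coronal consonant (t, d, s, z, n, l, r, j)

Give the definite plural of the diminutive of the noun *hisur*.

The final sound of *hisur* is /r/, which is a non-sibilant consonant, so the diminutive suffix is -vev, giving *hisurvev*.
The diminutive form *hisurvev* — final sound /v/ (a voiced consonant) → -pag → *hisurvevpag*.
The final consonant of the plural form *hisurvevpag* is /g/, which is velar/glottal, so the definite suffix is -ne, giving *hisurvevpagne*.

hisurvevpagne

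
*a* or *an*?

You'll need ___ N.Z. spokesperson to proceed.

The indefinite article is chosen by the initial *sound* of the following word, not its spelling.
The initialism *N.Z.* is read letter by letter; the first letter, N, is pronounced /ɛn/, which begins with a vowel sound.
So the article is *an*: You'll need an N.Z. spokesperson to proceed.

an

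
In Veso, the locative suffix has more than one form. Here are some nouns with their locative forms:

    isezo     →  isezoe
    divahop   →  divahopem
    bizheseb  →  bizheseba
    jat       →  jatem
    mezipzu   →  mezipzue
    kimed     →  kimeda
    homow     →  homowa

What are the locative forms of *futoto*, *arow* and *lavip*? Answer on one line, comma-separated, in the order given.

futotoe, arowa, lavipem

The alternation tracks the final sound of the stem — -em when the stem ends in a voiceless consonant (*divahop*, *jat*); -a when the stem ends in a voiced consonant (*bizheseb*, *kimed*, *homow*); -e when the stem ends in a vowel (*isezo*, *mezipzu*).
Since the final sound of *futoto* is /o/ (a vowel), it takes -e, giving *futotoe*.
*arow* — final sound /w/ (a voiced consonant) → -a → *arowa*.
The final sound of *lavip* is /p/, which is a voiceless consonant, so the suffix is -em, giving *lavipem*.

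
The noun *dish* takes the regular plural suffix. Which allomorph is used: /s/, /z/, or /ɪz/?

The stem *dish* ends in a sibilant (/s, z, ʃ, ʒ, tʃ, dʒ/).
The plural suffix surfaces as /ɪz/ after sibilants, /s/ after other voiceless consonants, and /z/ after other voiced sounds.
So the plural -s on *dish* is pronounced /ɪz/.

/ɪz/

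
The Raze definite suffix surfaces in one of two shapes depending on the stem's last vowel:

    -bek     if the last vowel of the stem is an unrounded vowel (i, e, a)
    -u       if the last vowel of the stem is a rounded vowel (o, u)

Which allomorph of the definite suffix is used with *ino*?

-u

*ino*: last vowel = /o/, a rounded vowel → -u.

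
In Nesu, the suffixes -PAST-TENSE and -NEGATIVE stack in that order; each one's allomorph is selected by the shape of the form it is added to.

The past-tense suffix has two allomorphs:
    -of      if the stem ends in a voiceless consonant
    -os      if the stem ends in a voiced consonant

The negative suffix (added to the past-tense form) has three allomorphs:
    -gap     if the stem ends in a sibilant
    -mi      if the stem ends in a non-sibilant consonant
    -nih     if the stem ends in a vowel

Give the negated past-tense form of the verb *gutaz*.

gutazosgap

The final consonant of *gutaz* is /z/, which is voiced, so the past-tense suffix is -os, giving *gutazos*.
The past-tense form *gutazos*: final sound = /s/, a sibilant → -gap → *gutazosgap*.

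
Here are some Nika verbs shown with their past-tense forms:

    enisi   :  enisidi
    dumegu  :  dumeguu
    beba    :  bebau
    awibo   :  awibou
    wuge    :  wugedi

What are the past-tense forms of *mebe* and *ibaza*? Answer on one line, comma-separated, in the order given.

Looking at the last vowel of each stem: -di when the last vowel of the stem is a front vowel (*enisi*, *wuge*); -u when the last vowel of the stem is a back vowel (*dumegu*, *beba*, *awibo*).
*mebe* — last vowel /e/ (a front vowel) → -di → *mebedi*.
Since the last vowel of *ibaza* is /a/ (a back vowel), it takes -u, giving *ibazau*.

mebedi, ibazau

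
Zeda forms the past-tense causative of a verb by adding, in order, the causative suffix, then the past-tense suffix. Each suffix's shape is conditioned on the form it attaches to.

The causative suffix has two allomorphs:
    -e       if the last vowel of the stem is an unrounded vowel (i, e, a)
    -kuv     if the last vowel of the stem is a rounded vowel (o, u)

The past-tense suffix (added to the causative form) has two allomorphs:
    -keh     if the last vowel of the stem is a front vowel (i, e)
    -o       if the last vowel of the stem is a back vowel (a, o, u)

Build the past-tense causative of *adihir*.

adihirekeh

The last vowel of *adihir* is /i/, which is an unrounded vowel, so the causative suffix is -e, giving *adihire*.
The causative form *adihire*: last vowel = /e/, a front vowel → -keh → *adihirekeh*.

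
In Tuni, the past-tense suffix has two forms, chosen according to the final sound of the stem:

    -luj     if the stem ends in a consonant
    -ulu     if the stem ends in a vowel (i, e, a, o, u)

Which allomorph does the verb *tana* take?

-ulu

*tana*: final sound = /a/, a vowel → -ulu.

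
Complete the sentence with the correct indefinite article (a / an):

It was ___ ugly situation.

The indefinite article is chosen by the initial *sound* of the following word, not its spelling.
*ugly* begins with the sound /ʌ/ (u pronounced /ʌ/) — a vowel sound.
So the article is *an*: It was an ugly situation.

an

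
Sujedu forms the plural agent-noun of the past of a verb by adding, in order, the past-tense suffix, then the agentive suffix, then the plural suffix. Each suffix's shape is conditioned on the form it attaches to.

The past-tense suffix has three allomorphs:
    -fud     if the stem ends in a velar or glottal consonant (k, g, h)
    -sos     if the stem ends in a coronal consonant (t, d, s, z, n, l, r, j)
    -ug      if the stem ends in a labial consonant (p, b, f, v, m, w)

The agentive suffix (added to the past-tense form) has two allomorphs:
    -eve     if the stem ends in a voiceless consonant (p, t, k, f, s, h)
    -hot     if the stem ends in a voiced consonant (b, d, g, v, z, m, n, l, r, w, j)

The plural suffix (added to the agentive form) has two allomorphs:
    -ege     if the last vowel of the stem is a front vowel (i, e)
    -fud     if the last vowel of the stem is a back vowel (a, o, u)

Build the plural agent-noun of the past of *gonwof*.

The final consonant of *gonwof* is /f/, which is labial, so the past-tense suffix is -ug, giving *gonwofug*.
The final consonant of the past-tense form *gonwofug* is /g/, which is voiced, so the agentive suffix is -hot, giving *gonwofughot*.
The agentive form *gonwofughot*: last vowel = /o/, a back vowel → -fud → *gonwofughotfud*.

gonwofughotfud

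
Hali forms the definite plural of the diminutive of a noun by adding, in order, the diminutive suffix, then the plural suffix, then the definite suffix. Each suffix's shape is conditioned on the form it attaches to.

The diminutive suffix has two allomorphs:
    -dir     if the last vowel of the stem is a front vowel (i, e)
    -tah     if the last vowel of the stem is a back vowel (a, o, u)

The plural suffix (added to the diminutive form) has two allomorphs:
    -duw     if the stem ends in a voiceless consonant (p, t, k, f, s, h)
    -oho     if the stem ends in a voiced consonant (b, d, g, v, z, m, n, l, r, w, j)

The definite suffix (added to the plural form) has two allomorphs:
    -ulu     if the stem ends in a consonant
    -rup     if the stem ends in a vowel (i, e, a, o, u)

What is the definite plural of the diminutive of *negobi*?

*negobi*: last vowel = /i/, a front vowel → -dir → *negobidir*.
The diminutive form *negobidir* — final consonant /r/ (voiced) → -oho → *negobidiroho*.
The plural form *negobidiroho* — final sound /o/ (a vowel) → -rup → *negobidirohorup*.

negobidirohorup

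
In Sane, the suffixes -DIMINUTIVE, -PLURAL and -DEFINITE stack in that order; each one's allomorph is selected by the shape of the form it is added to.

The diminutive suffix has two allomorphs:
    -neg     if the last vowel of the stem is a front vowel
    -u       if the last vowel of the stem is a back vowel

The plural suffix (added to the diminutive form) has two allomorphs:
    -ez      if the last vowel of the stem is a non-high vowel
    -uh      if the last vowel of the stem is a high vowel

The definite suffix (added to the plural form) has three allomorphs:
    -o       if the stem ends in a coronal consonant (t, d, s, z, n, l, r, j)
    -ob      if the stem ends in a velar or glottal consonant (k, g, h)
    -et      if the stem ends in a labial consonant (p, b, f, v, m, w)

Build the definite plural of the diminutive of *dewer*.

dewernegezo

*dewer*: last vowel = /e/, a front vowel → -neg → *dewerneg*.
Since the last vowel of the diminutive form *dewerneg* is /e/ (a non-high vowel), it takes -ez, giving *dewernegez*.
The plural form *dewernegez* — final consonant /z/ (coronal) → -o → *dewernegezo*.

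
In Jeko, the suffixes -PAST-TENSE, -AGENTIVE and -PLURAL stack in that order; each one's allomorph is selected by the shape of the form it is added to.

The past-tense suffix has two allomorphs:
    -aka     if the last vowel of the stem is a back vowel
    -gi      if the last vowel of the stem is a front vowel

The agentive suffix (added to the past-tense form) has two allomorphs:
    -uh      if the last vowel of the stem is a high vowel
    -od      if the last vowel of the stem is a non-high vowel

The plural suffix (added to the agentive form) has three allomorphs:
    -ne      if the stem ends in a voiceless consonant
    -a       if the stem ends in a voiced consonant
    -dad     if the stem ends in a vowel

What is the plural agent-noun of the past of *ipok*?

ipokakaoda

The last vowel of *ipok* is /o/, which is a back vowel, so the past-tense suffix is -aka, giving *ipokaka*.
The past-tense form *ipokaka*: last vowel = /a/, a non-high vowel → -od → *ipokakaod*.
The final sound of the agentive form *ipokakaod* is /d/, which is a voiced consonant, so the plural suffix is -a, giving *ipokakaoda*.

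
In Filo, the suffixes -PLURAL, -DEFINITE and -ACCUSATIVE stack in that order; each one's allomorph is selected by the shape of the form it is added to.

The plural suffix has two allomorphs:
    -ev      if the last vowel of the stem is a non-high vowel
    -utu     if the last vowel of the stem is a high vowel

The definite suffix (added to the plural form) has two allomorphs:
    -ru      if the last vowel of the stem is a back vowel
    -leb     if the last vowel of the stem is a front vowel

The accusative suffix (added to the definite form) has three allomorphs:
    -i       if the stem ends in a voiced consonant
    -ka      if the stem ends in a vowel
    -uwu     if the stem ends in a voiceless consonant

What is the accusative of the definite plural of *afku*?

*afku* — last vowel /u/ (a high vowel) → -utu → *afkuutu*.
The plural form *afkuutu* — last vowel /u/ (a back vowel) → -ru → *afkuuturu*.
The definite form *afkuuturu* — final sound /u/ (a vowel) → -ka → *afkuuturuka*.

afkuuturuka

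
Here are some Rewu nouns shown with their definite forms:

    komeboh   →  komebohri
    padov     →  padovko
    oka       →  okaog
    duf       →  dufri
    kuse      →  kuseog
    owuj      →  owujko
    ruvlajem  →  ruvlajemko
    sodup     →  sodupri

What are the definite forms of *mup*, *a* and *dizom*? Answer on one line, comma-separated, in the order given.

mupri, aog, dizomko

The pattern is voicing of the final sound: -ri when the stem ends in a voiceless consonant (*komeboh*, *duf*, *sodup*); -ko when the stem ends in a voiced consonant (*padov*, *owuj*, *ruvlajem*); -og when the stem ends in a vowel (*oka*, *kuse*).
Since the final sound of *mup* is /p/ (a voiceless consonant), it takes -ri, giving *mupri*.
*a*: final sound = /a/, a vowel → -og → *aog*.
Since the final sound of *dizom* is /m/ (a voiced consonant), it takes -ko, giving *dizomko*.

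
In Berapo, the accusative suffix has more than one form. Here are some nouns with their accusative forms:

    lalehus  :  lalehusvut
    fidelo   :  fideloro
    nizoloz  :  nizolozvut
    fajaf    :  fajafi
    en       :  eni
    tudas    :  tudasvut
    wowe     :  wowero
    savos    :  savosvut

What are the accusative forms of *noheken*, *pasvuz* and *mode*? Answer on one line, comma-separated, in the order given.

The alternation tracks the final sound of the stem — -vut when the stem ends in a sibilant (*lalehus*, *nizoloz*, *tudas*, *savos*); -i when the stem ends in a non-sibilant consonant (*fajaf*, *en*); -ro when the stem ends in a vowel (*fidelo*, *wowe*).
The final sound of *noheken* is /n/, which is a non-sibilant consonant, so the suffix is -i, giving *nohekeni*.
Since the final sound of *pasvuz* is /z/ (a sibilant), it takes -vut, giving *pasvuzvut*.
*mode*: final sound = /e/, a vowel → -ro → *modero*.

nohekeni, pasvuzvut, modero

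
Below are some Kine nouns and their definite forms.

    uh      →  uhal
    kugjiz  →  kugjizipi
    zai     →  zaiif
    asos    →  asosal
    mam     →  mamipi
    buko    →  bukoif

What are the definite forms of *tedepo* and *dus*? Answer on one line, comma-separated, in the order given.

tedepoif, dusal

The suffix is conditioned by the final sound: -al when the stem ends in a voiceless consonant (*uh*, *asos*); -ipi when the stem ends in a voiced consonant (*kugjiz*, *mam*); -if when the stem ends in a vowel (*zai*, *buko*).
The final sound of *tedepo* is /o/, which is a vowel, so the suffix is -if, giving *tedepoif*.
The final sound of *dus* is /s/, which is a voiceless consonant, so the suffix is -al, giving *dusal*.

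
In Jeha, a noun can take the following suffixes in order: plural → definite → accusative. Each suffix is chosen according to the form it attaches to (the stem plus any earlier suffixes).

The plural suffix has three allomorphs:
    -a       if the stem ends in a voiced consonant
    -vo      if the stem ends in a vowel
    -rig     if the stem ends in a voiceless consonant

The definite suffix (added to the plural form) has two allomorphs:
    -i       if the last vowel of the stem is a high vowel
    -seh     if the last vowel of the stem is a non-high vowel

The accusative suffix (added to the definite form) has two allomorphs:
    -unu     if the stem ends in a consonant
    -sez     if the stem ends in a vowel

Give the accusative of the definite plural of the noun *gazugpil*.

*gazugpil*: final sound = /l/, a voiced consonant → -a → *gazugpila*.
The last vowel of the plural form *gazugpila* is /a/, which is a non-high vowel, so the definite suffix is -seh, giving *gazugpilaseh*.
The definite form *gazugpilaseh* — final sound /h/ (a consonant) → -unu → *gazugpilasehunu*.

gazugpilasehunu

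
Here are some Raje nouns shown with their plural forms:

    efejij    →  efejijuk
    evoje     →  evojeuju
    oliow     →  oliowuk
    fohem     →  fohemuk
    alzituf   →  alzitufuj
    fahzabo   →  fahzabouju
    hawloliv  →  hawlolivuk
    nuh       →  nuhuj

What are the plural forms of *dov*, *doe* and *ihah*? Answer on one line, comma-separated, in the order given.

The pattern is voicing of the final sound: -uj when the stem ends in a voiceless consonant (*alzituf*, *nuh*); -uk when the stem ends in a voiced consonant (*efejij*, *oliow*, *fohem*, *hawloliv*); -uju when the stem ends in a vowel (*evoje*, *fahzabo*).
Since the final sound of *dov* is /v/ (a voiced consonant), it takes -uk, giving *dovuk*.
Since the final sound of *doe* is /e/ (a vowel), it takes -uju, giving *doeuju*.
The final sound of *ihah* is /h/, which is a voiceless consonant, so the suffix is -uj, giving *ihahuj*.

dovuk, doeuju, ihahuj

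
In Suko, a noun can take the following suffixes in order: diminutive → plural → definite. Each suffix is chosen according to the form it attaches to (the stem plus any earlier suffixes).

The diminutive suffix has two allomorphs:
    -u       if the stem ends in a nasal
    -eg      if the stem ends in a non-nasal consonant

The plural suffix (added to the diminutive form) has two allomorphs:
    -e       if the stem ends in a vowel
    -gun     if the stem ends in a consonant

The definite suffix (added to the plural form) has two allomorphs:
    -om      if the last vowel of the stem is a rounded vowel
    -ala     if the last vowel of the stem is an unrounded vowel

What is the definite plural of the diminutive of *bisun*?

*bisun* — final consonant /n/ (a nasal) → -u → *bisunu*.
The diminutive form *bisunu*: final sound = /u/, a vowel → -e → *bisunue*.
Since the last vowel of the plural form *bisunue* is /e/ (an unrounded vowel), it takes -ala, giving *bisunueala*.

bisunueala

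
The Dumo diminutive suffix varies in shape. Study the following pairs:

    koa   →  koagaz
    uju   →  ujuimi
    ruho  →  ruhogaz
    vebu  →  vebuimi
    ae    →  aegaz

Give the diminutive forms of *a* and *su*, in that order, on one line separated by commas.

agaz, suimi

The suffix is conditioned by the last vowel: -imi when the last vowel of the stem is a high vowel (*uju*, *vebu*); -gaz when the last vowel of the stem is a non-high vowel (*koa*, *ruho*, *ae*).
*a*: last vowel = /a/, a non-high vowel → -gaz → *agaz*.
*su* — last vowel /u/ (a high vowel) → -imi → *suimi*.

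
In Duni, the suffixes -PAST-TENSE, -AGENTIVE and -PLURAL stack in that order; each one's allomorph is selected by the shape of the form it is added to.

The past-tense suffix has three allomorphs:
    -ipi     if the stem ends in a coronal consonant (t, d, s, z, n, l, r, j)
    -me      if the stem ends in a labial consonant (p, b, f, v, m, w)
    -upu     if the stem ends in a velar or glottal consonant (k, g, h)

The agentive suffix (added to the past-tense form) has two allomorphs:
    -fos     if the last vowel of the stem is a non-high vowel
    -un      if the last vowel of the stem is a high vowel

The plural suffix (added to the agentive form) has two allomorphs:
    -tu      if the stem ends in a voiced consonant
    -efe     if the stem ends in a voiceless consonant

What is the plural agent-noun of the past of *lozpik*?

lozpikupuuntu

Since the final consonant of *lozpik* is /k/ (velar/glottal), it takes -upu, giving *lozpikupu*.
The past-tense form *lozpikupu* — last vowel /u/ (a high vowel) → -un → *lozpikupuun*.
The agentive form *lozpikupuun*: final consonant = /n/, voiced → -tu → *lozpikupuuntu*.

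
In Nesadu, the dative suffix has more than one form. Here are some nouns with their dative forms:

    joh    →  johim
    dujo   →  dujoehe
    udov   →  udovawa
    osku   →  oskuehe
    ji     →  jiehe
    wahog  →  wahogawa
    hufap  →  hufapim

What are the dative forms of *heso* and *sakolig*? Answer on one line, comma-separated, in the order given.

hesoehe, sakoligawa

Looking at the final sound of each stem: -im when the stem ends in a voiceless consonant (*joh*, *hufap*); -awa when the stem ends in a voiced consonant (*udov*, *wahog*); -ehe when the stem ends in a vowel (*dujo*, *osku*, *ji*).
The final sound of *heso* is /o/, which is a vowel, so the suffix is -ehe, giving *hesoehe*.
*sakolig* — final sound /g/ (a voiced consonant) → -awa → *sakoligawa*.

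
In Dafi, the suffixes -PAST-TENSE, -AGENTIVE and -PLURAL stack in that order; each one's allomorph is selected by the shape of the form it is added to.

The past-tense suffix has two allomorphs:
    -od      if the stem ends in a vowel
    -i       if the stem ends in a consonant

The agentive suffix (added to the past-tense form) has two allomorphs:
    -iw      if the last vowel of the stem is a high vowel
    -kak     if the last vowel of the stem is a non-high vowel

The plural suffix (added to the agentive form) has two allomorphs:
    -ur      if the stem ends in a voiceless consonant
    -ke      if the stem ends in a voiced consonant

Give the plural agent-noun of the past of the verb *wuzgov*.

wuzgoviiwke

*wuzgov* — final sound /v/ (a consonant) → -i → *wuzgovi*.
The past-tense form *wuzgovi*: last vowel = /i/, a high vowel → -iw → *wuzgoviiw*.
Since the final consonant of the agentive form *wuzgoviiw* is /w/ (voiced), it takes -ke, giving *wuzgoviiwke*.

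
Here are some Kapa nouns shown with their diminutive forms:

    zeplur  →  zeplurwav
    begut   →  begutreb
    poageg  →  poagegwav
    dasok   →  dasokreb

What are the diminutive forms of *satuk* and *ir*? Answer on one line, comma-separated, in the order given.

The suffix is conditioned by the final consonant: -reb when the stem ends in a voiceless consonant (*begut*, *dasok*); -wav when the stem ends in a voiced consonant (*zeplur*, *poageg*).
The final consonant of *satuk* is /k/, which is voiceless, so the suffix is -reb, giving *satukreb*.
The final consonant of *ir* is /r/, which is voiced, so the suffix is -wav, giving *irwav*.

satukreb, irwav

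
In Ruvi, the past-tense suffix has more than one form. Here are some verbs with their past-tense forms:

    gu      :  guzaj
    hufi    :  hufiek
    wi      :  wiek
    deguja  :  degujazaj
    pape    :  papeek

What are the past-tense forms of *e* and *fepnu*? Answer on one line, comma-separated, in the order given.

eek, fepnuzaj

Looking at the last vowel of each stem: -ek when the last vowel of the stem is a front vowel (*hufi*, *wi*, *pape*); -zaj when the last vowel of the stem is a back vowel (*gu*, *deguja*).
*e* — last vowel /e/ (a front vowel) → -ek → *eek*.
*fepnu* — last vowel /u/ (a back vowel) → -zaj → *fepnuzaj*.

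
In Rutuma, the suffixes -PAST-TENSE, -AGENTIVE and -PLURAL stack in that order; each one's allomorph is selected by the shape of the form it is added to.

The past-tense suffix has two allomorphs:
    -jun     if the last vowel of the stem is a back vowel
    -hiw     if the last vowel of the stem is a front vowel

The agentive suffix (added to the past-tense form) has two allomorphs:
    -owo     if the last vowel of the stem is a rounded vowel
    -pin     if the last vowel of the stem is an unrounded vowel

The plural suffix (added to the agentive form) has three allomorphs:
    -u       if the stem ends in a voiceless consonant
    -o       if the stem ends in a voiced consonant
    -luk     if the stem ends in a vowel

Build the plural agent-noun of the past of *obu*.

The last vowel of *obu* is /u/, which is a back vowel, so the past-tense suffix is -jun, giving *obujun*.
The last vowel of the past-tense form *obujun* is /u/, which is a rounded vowel, so the agentive suffix is -owo, giving *obujunowo*.
The agentive form *obujunowo* — final sound /o/ (a vowel) → -luk → *obujunowoluk*.

obujunowoluk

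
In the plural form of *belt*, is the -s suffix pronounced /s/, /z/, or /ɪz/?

/s/

The stem *belt* ends in a voiceless non-sibilant consonant.
The plural suffix surfaces as /ɪz/ after sibilants, /s/ after other voiceless consonants, and /z/ after other voiced sounds.
So the plural -s on *belt* is pronounced /s/.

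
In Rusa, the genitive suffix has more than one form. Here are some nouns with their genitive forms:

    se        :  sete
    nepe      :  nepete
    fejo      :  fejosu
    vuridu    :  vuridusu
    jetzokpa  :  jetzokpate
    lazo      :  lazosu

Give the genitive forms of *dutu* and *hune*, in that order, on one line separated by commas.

dutusu, hunete

Looking at the last vowel of each stem: -su when the last vowel of the stem is a rounded vowel (*fejo*, *vuridu*, *lazo*); -te when the last vowel of the stem is an unrounded vowel (*se*, *nepe*, *jetzokpa*).
Since the last vowel of *dutu* is /u/ (a rounded vowel), it takes -su, giving *dutusu*.
*hune*: last vowel = /e/, an unrounded vowel → -te → *hunete*.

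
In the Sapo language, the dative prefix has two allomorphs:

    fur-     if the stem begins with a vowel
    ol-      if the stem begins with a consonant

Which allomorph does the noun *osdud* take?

fur-

The first sound of *osdud* is /o/, which is a vowel, so the prefix is fur-.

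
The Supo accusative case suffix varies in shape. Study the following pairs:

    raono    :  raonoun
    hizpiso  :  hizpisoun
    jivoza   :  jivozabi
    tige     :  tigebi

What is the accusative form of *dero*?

deroun

Looking at the last vowel of each stem: -un when the last vowel of the stem is a rounded vowel (*raono*, *hizpiso*); -bi when the last vowel of the stem is an unrounded vowel (*jivoza*, *tige*).
*dero*: last vowel = /o/, a rounded vowel → -un → *deroun*.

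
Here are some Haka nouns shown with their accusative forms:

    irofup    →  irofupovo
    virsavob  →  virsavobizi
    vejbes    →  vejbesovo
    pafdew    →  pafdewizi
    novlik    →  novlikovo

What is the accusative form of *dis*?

The pattern is voicing of the final consonant: -ovo when the stem ends in a voiceless consonant (*irofup*, *vejbes*, *novlik*); -izi when the stem ends in a voiced consonant (*virsavob*, *pafdew*).
*dis* — final consonant /s/ (voiceless) → -ovo → *disovo*.

disovo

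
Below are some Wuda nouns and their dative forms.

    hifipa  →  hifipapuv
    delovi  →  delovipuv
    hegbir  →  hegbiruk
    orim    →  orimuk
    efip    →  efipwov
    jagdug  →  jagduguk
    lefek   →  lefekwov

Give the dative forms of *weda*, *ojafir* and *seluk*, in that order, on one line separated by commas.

wedapuv, ojafiruk, selukwov

The alternation tracks the final sound of the stem — -wov when the stem ends in a voiceless consonant (*efip*, *lefek*); -uk when the stem ends in a voiced consonant (*hegbir*, *orim*, *jagdug*); -puv when the stem ends in a vowel (*hifipa*, *delovi*).
*weda* — final sound /a/ (a vowel) → -puv → *wedapuv*.
*ojafir* — final sound /r/ (a voiced consonant) → -uk → *ojafiruk*.
*seluk*: final sound = /k/, a voiceless consonant → -wov → *selukwov*.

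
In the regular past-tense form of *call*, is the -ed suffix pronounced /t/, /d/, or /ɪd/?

/d/

The stem *call* ends in a voiced sound other than /d/.
The -ed suffix is realized as /ɪd/ after /t, d/; as /t/ after other voiceless consonants; and as /d/ after other voiced sounds.
So -ed on *call* is pronounced /d/.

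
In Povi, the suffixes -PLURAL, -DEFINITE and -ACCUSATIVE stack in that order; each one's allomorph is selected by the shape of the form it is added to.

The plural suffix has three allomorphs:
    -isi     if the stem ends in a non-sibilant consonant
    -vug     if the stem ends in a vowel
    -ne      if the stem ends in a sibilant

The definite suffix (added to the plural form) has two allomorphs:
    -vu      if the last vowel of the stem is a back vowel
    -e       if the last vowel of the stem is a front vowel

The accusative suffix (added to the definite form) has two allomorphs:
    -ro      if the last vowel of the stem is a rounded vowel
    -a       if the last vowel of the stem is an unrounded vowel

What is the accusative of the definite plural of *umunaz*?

umunazneea

*umunaz* — final sound /z/ (a sibilant) → -ne → *umunazne*.
The plural form *umunazne* — last vowel /e/ (a front vowel) → -e → *umunaznee*.
The definite form *umunaznee*: last vowel = /e/, an unrounded vowel → -a → *umunazneea*.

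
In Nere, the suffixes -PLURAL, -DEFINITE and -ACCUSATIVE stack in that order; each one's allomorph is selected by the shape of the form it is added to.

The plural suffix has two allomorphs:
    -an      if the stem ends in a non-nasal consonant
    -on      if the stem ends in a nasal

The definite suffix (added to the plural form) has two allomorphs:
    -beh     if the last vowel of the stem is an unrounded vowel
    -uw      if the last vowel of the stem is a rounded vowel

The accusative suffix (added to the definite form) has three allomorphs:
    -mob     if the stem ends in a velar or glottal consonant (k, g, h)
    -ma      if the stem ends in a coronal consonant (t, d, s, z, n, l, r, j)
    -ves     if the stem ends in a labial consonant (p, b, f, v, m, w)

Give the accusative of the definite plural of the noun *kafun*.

The final consonant of *kafun* is /n/, which is a nasal, so the plural suffix is -on, giving *kafunon*.
Since the last vowel of the plural form *kafunon* is /o/ (a rounded vowel), it takes -uw, giving *kafunonuw*.
Since the final consonant of the definite form *kafunonuw* is /w/ (labial), it takes -ves, giving *kafunonuwves*.

kafunonuwves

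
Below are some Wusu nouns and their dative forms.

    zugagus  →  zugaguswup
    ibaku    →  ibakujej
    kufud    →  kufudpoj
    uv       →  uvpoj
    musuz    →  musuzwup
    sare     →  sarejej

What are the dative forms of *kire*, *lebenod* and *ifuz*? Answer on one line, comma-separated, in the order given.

Looking at the final sound of each stem: -wup when the stem ends in a sibilant (*zugagus*, *musuz*); -poj when the stem ends in a non-sibilant consonant (*kufud*, *uv*); -jej when the stem ends in a vowel (*ibaku*, *sare*).
*kire* — final sound /e/ (a vowel) → -jej → *kirejej*.
*lebenod*: final sound = /d/, a non-sibilant consonant → -poj → *lebenodpoj*.
*ifuz*: final sound = /z/, a sibilant → -wup → *ifuzwup*.

kirejej, lebenodpoj, ifuzwup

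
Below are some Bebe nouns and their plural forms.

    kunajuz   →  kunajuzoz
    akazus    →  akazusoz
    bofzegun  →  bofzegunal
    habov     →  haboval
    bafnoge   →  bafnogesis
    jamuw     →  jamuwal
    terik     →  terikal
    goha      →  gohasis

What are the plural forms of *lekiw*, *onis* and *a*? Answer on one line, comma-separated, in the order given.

lekiwal, onisoz, asis

Looking at the final sound of each stem: -oz when the stem ends in a sibilant (*kunajuz*, *akazus*); -al when the stem ends in a non-sibilant consonant (*bofzegun*, *habov*, *jamuw*, *terik*); -sis when the stem ends in a vowel (*bafnoge*, *goha*).
The final sound of *lekiw* is /w/, which is a non-sibilant consonant, so the suffix is -al, giving *lekiwal*.
The final sound of *onis* is /s/, which is a sibilant, so the suffix is -oz, giving *onisoz*.
*a* — final sound /a/ (a vowel) → -sis → *asis*.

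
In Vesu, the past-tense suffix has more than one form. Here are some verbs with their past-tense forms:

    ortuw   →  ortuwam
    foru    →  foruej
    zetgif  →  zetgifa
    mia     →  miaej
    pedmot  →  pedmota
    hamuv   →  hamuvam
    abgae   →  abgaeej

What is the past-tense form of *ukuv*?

ukuvam

The suffix is conditioned by the final sound: -a when the stem ends in a voiceless consonant (*zetgif*, *pedmot*); -am when the stem ends in a voiced consonant (*ortuw*, *hamuv*); -ej when the stem ends in a vowel (*foru*, *mia*, *abgae*).
Since the final sound of *ukuv* is /v/ (a voiced consonant), it takes -am, giving *ukuvam*.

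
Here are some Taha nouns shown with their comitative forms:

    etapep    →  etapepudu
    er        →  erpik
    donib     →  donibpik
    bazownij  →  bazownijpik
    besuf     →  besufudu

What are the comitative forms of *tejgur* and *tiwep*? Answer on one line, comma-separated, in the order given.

The pattern is voicing of the final consonant: -udu when the stem ends in a voiceless consonant (*etapep*, *besuf*); -pik when the stem ends in a voiced consonant (*er*, *donib*, *bazownij*).
*tejgur* — final consonant /r/ (voiced) → -pik → *tejgurpik*.
*tiwep* — final consonant /p/ (voiceless) → -udu → *tiwepudu*.

tejgurpik, tiwepudu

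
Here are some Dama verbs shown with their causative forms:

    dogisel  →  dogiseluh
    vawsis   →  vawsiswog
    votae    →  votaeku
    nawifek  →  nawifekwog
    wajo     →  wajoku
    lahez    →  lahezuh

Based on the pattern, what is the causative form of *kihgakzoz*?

Looking at the final sound of each stem: -wog when the stem ends in a voiceless consonant (*vawsis*, *nawifek*); -uh when the stem ends in a voiced consonant (*dogisel*, *lahez*); -ku when the stem ends in a vowel (*votae*, *wajo*).
Since the final sound of *kihgakzoz* is /z/ (a voiced consonant), it takes -uh, giving *kihgakzozuh*.

kihgakzozuh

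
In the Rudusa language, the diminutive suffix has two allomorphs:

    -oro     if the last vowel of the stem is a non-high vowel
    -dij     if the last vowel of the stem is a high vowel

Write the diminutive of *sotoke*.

*sotoke*: last vowel = /e/, a non-high vowel → -oro → *sotokeoro*.

sotokeoro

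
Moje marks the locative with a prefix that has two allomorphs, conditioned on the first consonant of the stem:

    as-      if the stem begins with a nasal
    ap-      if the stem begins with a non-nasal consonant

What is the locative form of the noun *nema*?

*nema*: first consonant = /n/, a nasal → as- → *asnema*.

asnema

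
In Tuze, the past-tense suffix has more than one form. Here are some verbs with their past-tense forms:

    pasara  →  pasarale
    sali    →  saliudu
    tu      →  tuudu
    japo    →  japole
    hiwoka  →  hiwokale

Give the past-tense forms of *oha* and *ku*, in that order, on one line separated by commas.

ohale, kuudu

The alternation tracks the last vowel of the stem — -udu when the last vowel of the stem is a high vowel (*sali*, *tu*); -le when the last vowel of the stem is a non-high vowel (*pasara*, *japo*, *hiwoka*).
*oha*: last vowel = /a/, a non-high vowel → -le → *ohale*.
*ku*: last vowel = /u/, a high vowel → -udu → *kuudu*.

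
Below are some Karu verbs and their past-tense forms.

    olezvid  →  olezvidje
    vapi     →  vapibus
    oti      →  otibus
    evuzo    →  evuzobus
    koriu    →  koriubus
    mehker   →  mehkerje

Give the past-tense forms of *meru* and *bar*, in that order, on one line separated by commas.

The suffix is conditioned by the final sound: -je when the stem ends in a consonant (*olezvid*, *mehker*); -bus when the stem ends in a vowel (*vapi*, *oti*, *evuzo*, *koriu*).
Since the final sound of *meru* is /u/ (a vowel), it takes -bus, giving *merubus*.
*bar* — final sound /r/ (a consonant) → -je → *barje*.

merubus, barje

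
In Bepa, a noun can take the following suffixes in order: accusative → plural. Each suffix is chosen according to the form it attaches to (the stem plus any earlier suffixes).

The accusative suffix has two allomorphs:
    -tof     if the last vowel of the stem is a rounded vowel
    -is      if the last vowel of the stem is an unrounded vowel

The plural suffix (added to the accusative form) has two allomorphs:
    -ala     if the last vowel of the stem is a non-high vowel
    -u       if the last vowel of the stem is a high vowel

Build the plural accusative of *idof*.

The last vowel of *idof* is /o/, which is a rounded vowel, so the accusative suffix is -tof, giving *idoftof*.
Since the last vowel of the accusative form *idoftof* is /o/ (a non-high vowel), it takes -ala, giving *idoftofala*.

idoftofala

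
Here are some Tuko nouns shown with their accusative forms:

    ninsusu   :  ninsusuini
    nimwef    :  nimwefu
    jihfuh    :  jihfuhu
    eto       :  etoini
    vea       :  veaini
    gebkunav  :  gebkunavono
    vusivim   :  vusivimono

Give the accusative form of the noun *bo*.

The pattern is voicing of the final sound: -u when the stem ends in a voiceless consonant (*nimwef*, *jihfuh*); -ono when the stem ends in a voiced consonant (*gebkunav*, *vusivim*); -ini when the stem ends in a vowel (*ninsusu*, *eto*, *vea*).
*bo* — final sound /o/ (a vowel) → -ini → *boini*.

boini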